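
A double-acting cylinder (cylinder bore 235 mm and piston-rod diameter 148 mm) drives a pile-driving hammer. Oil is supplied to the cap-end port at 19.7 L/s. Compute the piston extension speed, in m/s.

v ≈ 0.454 m/s

Cap-side area A_cap = π/4 × (235 mm)² = 43370 mm^2
v = Q / A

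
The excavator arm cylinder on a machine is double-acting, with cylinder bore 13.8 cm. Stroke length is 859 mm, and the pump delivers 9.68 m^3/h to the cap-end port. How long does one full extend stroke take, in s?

Cap-side area A_cap = π/4 × (13.8 cm)² = 149.6 cm^2
Swept volume V = A × L; t = V / Q = A·L / Q

t ≈ 4.78 s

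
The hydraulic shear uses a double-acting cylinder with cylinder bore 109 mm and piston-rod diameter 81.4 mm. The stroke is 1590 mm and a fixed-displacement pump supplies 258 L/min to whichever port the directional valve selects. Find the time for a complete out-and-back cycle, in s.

Cap-side area A_cap = π/4 × (109 mm)² = 9331 mm^2
Rod-side annular area A_ann = π/4 × (109² − 81.4²) = 4127 mm^2
t_ext = A_cap·L/Q = 3.450 s
t_ret = A_ann·L/Q = 1.526 s
t_cycle = t_ext + t_ret

t ≈ 4.98 s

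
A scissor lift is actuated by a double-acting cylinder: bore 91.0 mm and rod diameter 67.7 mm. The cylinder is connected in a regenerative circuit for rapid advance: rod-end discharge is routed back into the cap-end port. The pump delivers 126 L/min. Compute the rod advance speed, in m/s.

In regeneration the rod-end outflow joins the pump flow into the cap end, so the net volume the pump must supply per unit advance equals the rod cross-section area.
Rod cross-section A_rod = π/4 × (67.7 mm)² = 3600 mm^2
v = Q_pump / A_rod

v ≈ 0.583 m/s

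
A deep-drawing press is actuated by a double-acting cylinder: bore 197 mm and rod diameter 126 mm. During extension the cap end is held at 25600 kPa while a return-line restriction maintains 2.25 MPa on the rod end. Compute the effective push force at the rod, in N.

F ≈ 7.40e5 N

Cap-side area A_cap = π/4 × (197 mm)² = 30480 mm^2
Rod-side annular area A_ann = π/4 × (197² − 126²) = 18010 mm^2
Net thrust = P_cap·A_cap − P_rod·A_ann = 7.803e5 N − 40530 N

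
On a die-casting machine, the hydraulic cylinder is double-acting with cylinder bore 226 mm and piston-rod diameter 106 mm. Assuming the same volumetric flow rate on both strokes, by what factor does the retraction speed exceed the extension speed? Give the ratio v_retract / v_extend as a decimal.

v_ret/v_ext ≈ 1.28

Cap-side area A_cap = π/4 × (226 mm)² = 40110 mm^2
Rod-side annular area A_ann = π/4 × (226² − 106²) = 31290 mm^2
For equal Q, v ∝ 1/A, so v_ret/v_ext = A_cap/A_ann.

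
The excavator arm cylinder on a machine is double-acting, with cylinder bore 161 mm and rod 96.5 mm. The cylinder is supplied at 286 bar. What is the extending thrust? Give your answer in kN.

F ≈ 582 kN

Cap-side area A_cap = π/4 × (161 mm)² = 20360 mm^2
F = P × A_cap = 286 bar × A_cap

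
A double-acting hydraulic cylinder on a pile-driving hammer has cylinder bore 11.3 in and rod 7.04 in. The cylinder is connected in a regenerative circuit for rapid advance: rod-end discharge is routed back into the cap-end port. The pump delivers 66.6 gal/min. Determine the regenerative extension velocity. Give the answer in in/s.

v ≈ 6.59 in/s

In regeneration the rod-end outflow joins the pump flow into the cap end, so the net volume the pump must supply per unit advance equals the rod cross-section area.
Rod cross-section A_rod = π/4 × (7.04 in)² = 38.93 in^2
v = Q_pump / A_rod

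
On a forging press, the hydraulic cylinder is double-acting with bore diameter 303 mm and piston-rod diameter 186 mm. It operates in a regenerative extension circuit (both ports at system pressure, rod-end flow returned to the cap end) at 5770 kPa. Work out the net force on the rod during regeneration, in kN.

With equal pressure on both faces, forces on the annular region cancel; the net push is pressure × rod cross-section.
Rod cross-section A_rod = π/4 × (186 mm)² = 27170 mm^2
F = P × A_rod

F ≈ 157 kN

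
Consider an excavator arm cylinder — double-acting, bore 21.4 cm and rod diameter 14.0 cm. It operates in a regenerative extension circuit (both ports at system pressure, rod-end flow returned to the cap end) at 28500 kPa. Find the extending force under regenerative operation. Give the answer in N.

With equal pressure on both faces, forces on the annular region cancel; the net push is pressure × rod cross-section.
Rod cross-section A_rod = π/4 × (14.0 cm)² = 153.9 cm^2
F = P × A_rod

F ≈ 4.39e5 N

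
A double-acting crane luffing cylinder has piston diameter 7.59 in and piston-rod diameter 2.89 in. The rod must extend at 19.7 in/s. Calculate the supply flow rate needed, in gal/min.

Q ≈ 232 gal/min

Cap-side area A_cap = π/4 × (7.59 in)² = 45.25 in^2
Q = A × v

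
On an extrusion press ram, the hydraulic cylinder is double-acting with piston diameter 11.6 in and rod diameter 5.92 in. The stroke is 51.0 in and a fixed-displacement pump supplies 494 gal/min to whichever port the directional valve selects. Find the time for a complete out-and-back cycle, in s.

Cap-side area A_cap = π/4 × (11.6 in)² = 105.7 in^2
Rod-side annular area A_ann = π/4 × (11.6² − 5.92²) = 78.16 in^2
t_ext = A_cap·L/Q = 2.834 s
t_ret = A_ann·L/Q = 2.096 s
t_cycle = t_ext + t_ret

t ≈ 4.93 s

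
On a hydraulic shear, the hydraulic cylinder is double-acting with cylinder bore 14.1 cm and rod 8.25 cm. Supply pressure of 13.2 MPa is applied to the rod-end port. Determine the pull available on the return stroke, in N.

Rod-side annular area A_ann = π/4 × (14.1² − 8.25²) = 102.7 cm^2
On retraction the pressure acts on the annular area (bore minus rod).
F = P × A_ann

F ≈ 1.36e5 N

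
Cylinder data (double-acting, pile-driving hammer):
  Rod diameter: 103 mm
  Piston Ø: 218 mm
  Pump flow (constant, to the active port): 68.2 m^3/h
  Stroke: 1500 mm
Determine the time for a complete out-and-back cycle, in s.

t ≈ 5.25 s

Cap-side area A_cap = π/4 × (218 mm)² = 37330 mm^2
Rod-side annular area A_ann = π/4 × (218² − 103²) = 28990 mm^2
t_ext = A_cap·L/Q = 2.955 s
t_ret = A_ann·L/Q = 2.296 s
t_cycle = t_ext + t_ret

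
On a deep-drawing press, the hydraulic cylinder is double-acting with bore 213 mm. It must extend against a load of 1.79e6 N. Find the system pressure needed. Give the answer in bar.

Cap-side area A_cap = π/4 × (213 mm)² = 35630 mm^2
P = F / A = 1.79e6 N / A

P ≈ 502 bar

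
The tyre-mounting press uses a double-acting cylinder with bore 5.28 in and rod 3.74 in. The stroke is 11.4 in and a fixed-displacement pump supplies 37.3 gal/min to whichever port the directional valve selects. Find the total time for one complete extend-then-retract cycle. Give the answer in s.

t ≈ 2.60 s

Cap-side area A_cap = π/4 × (5.28 in)² = 21.90 in^2
Rod-side annular area A_ann = π/4 × (5.28² − 3.74²) = 10.91 in^2
t_ext = A_cap·L/Q = 1.738 s
t_ret = A_ann·L/Q = 0.8661 s
t_cycle = t_ext + t_ret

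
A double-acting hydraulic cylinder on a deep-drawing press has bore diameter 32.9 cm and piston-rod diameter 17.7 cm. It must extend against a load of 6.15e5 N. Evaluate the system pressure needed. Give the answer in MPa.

Cap-side area A_cap = π/4 × (32.9 cm)² = 850.1 cm^2
P = F / A = 6.15e5 N / A

P ≈ 7.23 MPa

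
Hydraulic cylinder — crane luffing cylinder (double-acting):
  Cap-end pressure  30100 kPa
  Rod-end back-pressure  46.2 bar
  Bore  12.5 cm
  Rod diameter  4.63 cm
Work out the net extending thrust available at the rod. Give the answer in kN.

Cap-side area A_cap = π/4 × (12.5 cm)² = 122.7 cm^2
Rod-side annular area A_ann = π/4 × (12.5² − 4.63²) = 105.9 cm^2
Net thrust = P_cap·A_cap − P_rod·A_ann = 369.4 kN − 48.92 kN

F ≈ 320 kN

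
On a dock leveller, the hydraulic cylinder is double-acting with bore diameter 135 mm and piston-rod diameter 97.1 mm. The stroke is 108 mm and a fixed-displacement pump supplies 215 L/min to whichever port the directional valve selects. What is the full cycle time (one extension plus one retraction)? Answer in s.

t ≈ 0.640 s

Cap-side area A_cap = π/4 × (135 mm)² = 14310 mm^2
Rod-side annular area A_ann = π/4 × (135² − 97.1²) = 6909 mm^2
t_ext = A_cap·L/Q = 0.4314 s
t_ret = A_ann·L/Q = 0.2082 s
t_cycle = t_ext + t_ret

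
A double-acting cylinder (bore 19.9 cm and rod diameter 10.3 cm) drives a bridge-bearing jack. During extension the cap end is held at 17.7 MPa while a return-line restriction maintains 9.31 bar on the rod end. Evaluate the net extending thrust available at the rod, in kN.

F ≈ 529 kN

Cap-side area A_cap = π/4 × (19.9 cm)² = 311.0 cm^2
Rod-side annular area A_ann = π/4 × (19.9² − 10.3²) = 227.7 cm^2
Net thrust = P_cap·A_cap − P_rod·A_ann = 550.5 kN − 21.20 kN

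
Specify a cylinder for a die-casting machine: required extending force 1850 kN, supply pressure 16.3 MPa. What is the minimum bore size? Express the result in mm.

Extension force acts on the full piston face: F = P × (π/4)D².
D = √(4F / (πP)) = √(4 × 1850 kN / (π × 16.3 MPa))

D ≈ 380 mm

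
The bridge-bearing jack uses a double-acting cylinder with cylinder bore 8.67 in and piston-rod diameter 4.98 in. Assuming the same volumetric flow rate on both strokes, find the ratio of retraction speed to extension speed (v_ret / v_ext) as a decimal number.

v_ret/v_ext ≈ 1.49

Cap-side area A_cap = π/4 × (8.67 in)² = 59.04 in^2
Rod-side annular area A_ann = π/4 × (8.67² − 4.98²) = 39.56 in^2
For equal Q, v ∝ 1/A, so v_ret/v_ext = A_cap/A_ann.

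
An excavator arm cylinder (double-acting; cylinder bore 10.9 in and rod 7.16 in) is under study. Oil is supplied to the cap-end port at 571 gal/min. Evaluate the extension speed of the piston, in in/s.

v ≈ 23.6 in/s

Cap-side area A_cap = π/4 × (10.9 in)² = 93.31 in^2
v = Q / A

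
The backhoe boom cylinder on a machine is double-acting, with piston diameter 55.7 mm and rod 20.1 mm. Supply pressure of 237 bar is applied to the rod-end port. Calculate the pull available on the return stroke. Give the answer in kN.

Rod-side annular area A_ann = π/4 × (55.7² − 20.1²) = 2119 mm^2
On retraction the pressure acts on the annular area (bore minus rod).
F = P × A_ann

F ≈ 50.2 kN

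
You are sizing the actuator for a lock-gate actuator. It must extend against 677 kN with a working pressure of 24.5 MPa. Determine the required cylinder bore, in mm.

Extension force acts on the full piston face: F = P × (π/4)D².
D = √(4F / (πP)) = √(4 × 677 kN / (π × 24.5 MPa))

D ≈ 188 mm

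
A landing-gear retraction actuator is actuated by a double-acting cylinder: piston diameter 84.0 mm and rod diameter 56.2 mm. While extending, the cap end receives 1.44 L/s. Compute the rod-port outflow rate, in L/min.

Q_out ≈ 47.7 L/min

Cap-side area A_cap = π/4 × (84.0 mm)² = 5542 mm^2
Rod-side annular area A_ann = π/4 × (84.0² − 56.2²) = 3061 mm^2
Piston speed v = Q_in/A_cap; rod-end outflow Q_out = v × A_ann = Q_in × A_ann/A_cap.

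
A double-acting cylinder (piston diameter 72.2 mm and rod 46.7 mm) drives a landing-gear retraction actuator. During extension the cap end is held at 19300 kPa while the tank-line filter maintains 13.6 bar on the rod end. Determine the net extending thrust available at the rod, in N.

Cap-side area A_cap = π/4 × (72.2 mm)² = 4094 mm^2
Rod-side annular area A_ann = π/4 × (72.2² − 46.7²) = 2381 mm^2
Net thrust = P_cap·A_cap − P_rod·A_ann = 79020 N − 3239 N

F ≈ 75800 N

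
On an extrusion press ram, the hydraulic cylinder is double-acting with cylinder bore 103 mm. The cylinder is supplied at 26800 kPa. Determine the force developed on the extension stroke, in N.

Cap-side area A_cap = π/4 × (103 mm)² = 8332 mm^2
F = P × A_cap = 26800 kPa × A_cap

F ≈ 2.23e5 N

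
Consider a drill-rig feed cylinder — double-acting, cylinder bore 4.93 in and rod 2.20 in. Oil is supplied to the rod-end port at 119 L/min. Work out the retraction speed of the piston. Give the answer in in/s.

v ≈ 7.92 in/s

Rod-side annular area A_ann = π/4 × (4.93² − 2.20²) = 15.29 in^2
Flow into the rod-end port fills the annular volume.
v = Q / A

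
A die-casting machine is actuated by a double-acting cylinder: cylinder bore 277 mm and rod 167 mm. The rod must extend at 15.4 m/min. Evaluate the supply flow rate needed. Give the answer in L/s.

Q ≈ 15.5 L/s

Cap-side area A_cap = π/4 × (277 mm)² = 60260 mm^2
Q = A × v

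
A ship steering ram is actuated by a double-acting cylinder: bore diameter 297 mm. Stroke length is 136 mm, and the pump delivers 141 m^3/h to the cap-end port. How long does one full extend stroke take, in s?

Cap-side area A_cap = π/4 × (297 mm)² = 69280 mm^2
Swept volume V = A × L; t = V / Q = A·L / Q

t ≈ 0.241 s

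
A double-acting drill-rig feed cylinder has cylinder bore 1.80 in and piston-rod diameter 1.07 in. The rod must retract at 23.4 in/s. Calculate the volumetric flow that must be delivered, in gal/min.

Rod-side annular area A_ann = π/4 × (1.80² − 1.07²) = 1.645 in^2
Q = A × v

Q ≈ 10.0 gal/min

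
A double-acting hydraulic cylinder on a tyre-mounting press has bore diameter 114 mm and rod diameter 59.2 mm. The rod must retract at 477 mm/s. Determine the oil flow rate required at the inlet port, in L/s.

Q ≈ 3.56 L/s

Rod-side annular area A_ann = π/4 × (114² − 59.2²) = 7454 mm^2
Q = A × v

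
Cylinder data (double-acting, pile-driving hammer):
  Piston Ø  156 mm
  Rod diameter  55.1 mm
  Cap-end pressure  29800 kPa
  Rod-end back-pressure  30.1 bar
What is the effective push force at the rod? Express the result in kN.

Cap-side area A_cap = π/4 × (156 mm)² = 19110 mm^2
Rod-side annular area A_ann = π/4 × (156² − 55.1²) = 16730 mm^2
Net thrust = P_cap·A_cap − P_rod·A_ann = 569.6 kN − 50.35 kN

F ≈ 519 kN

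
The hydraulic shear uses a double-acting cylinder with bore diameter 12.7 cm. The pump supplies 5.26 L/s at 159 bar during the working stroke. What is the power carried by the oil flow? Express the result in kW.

Hydraulic power = P × Q

W ≈ 83.6 kW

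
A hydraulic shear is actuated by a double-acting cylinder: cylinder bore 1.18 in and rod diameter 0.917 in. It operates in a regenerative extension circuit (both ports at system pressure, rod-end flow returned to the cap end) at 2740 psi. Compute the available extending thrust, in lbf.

With equal pressure on both faces, forces on the annular region cancel; the net push is pressure × rod cross-section.
Rod cross-section A_rod = π/4 × (0.917 in)² = 0.6604 in^2
F = P × A_rod

F ≈ 1810 lbf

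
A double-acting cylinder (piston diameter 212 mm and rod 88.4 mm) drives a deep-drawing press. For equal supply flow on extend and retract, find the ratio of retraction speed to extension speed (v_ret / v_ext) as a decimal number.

Cap-side area A_cap = π/4 × (212 mm)² = 35300 mm^2
Rod-side annular area A_ann = π/4 × (212² − 88.4²) = 29160 mm^2
For equal Q, v ∝ 1/A, so v_ret/v_ext = A_cap/A_ann.

v_ret/v_ext ≈ 1.21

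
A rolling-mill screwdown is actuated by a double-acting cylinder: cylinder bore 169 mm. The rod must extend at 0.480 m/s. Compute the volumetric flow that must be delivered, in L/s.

Q ≈ 10.8 L/s

Cap-side area A_cap = π/4 × (169 mm)² = 22430 mm^2
Q = A × v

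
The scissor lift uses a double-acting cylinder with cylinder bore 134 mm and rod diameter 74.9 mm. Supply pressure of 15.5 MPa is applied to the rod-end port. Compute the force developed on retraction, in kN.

F ≈ 150 kN

Rod-side annular area A_ann = π/4 × (134² − 74.9²) = 9697 mm^2
On retraction the pressure acts on the annular area (bore minus rod).
F = P × A_ann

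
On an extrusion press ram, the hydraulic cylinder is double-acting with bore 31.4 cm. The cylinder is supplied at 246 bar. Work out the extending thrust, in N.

F ≈ 1.90e6 N

Cap-side area A_cap = π/4 × (31.4 cm)² = 774.4 cm^2
F = P × A_cap = 246 bar × A_cap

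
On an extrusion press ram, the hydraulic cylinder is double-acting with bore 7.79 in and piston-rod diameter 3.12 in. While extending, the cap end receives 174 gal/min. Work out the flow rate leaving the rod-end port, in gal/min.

Q_out ≈ 146 gal/min

Cap-side area A_cap = π/4 × (7.79 in)² = 47.66 in^2
Rod-side annular area A_ann = π/4 × (7.79² − 3.12²) = 40.02 in^2
Piston speed v = Q_in/A_cap; rod-end outflow Q_out = v × A_ann = Q_in × A_ann/A_cap.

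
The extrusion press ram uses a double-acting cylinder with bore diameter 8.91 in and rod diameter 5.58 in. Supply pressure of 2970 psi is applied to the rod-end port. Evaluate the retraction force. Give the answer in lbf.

Rod-side annular area A_ann = π/4 × (8.91² − 5.58²) = 37.90 in^2
On retraction the pressure acts on the annular area (bore minus rod).
F = P × A_ann

F ≈ 1.13e5 lbf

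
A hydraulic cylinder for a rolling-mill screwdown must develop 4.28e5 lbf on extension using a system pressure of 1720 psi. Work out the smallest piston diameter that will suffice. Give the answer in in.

Extension force acts on the full piston face: F = P × (π/4)D².
D = √(4F / (πP)) = √(4 × 4.28e5 lbf / (π × 1720 psi))

D ≈ 17.8 in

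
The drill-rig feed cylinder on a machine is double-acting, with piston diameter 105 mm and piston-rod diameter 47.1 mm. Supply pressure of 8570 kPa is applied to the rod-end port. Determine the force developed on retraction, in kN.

Rod-side annular area A_ann = π/4 × (105² − 47.1²) = 6917 mm^2
On retraction the pressure acts on the annular area (bore minus rod).
F = P × A_ann

F ≈ 59.3 kN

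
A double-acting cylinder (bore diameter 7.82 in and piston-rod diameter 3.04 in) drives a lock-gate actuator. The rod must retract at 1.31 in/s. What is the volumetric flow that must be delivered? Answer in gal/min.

Q ≈ 13.9 gal/min

Rod-side annular area A_ann = π/4 × (7.82² − 3.04²) = 40.77 in^2
Q = A × v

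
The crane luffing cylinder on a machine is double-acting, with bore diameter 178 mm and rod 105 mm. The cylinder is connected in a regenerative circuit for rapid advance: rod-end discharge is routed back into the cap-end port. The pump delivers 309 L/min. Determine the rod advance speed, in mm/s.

v ≈ 595 mm/s

In regeneration the rod-end outflow joins the pump flow into the cap end, so the net volume the pump must supply per unit advance equals the rod cross-section area.
Rod cross-section A_rod = π/4 × (105 mm)² = 8659 mm^2
v = Q_pump / A_rod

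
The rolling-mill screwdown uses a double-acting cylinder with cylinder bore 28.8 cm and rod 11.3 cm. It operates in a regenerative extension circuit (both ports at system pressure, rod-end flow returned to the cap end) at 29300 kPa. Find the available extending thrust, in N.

With equal pressure on both faces, forces on the annular region cancel; the net push is pressure × rod cross-section.
Rod cross-section A_rod = π/4 × (11.3 cm)² = 100.3 cm^2
F = P × A_rod

F ≈ 2.94e5 N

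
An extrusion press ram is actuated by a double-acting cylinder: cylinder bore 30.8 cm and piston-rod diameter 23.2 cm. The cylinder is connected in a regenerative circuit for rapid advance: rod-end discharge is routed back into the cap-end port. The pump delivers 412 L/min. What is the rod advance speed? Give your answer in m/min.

v ≈ 9.75 m/min

In regeneration the rod-end outflow joins the pump flow into the cap end, so the net volume the pump must supply per unit advance equals the rod cross-section area.
Rod cross-section A_rod = π/4 × (23.2 cm)² = 422.7 cm^2
v = Q_pump / A_rod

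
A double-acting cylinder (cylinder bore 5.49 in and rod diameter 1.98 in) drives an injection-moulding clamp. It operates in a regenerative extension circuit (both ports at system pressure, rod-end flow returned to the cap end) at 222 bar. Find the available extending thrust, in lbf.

F ≈ 9910 lbf

With equal pressure on both faces, forces on the annular region cancel; the net push is pressure × rod cross-section.
Rod cross-section A_rod = π/4 × (1.98 in)² = 3.079 in^2
F = P × A_rod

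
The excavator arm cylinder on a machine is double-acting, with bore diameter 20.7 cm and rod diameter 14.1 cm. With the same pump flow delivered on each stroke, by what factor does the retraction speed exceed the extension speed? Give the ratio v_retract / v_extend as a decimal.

v_ret/v_ext ≈ 1.87

Cap-side area A_cap = π/4 × (20.7 cm)² = 336.5 cm^2
Rod-side annular area A_ann = π/4 × (20.7² − 14.1²) = 180.4 cm^2
For equal Q, v ∝ 1/A, so v_ret/v_ext = A_cap/A_ann.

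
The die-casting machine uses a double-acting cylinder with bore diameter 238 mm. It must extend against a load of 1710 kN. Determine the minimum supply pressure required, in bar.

Cap-side area A_cap = π/4 × (238 mm)² = 44490 mm^2
P = F / A = 1710 kN / A

P ≈ 384 bar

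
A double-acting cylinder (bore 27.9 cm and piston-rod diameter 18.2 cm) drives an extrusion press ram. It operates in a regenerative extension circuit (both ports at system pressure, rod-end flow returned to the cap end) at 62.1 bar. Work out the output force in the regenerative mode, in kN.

F ≈ 162 kN

With equal pressure on both faces, forces on the annular region cancel; the net push is pressure × rod cross-section.
Rod cross-section A_rod = π/4 × (18.2 cm)² = 260.2 cm^2
F = P × A_rod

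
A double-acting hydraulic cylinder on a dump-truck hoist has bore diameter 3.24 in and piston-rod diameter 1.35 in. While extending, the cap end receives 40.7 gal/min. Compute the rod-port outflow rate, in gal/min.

Q_out ≈ 33.6 gal/min

Cap-side area A_cap = π/4 × (3.24 in)² = 8.245 in^2
Rod-side annular area A_ann = π/4 × (3.24² − 1.35²) = 6.813 in^2
Piston speed v = Q_in/A_cap; rod-end outflow Q_out = v × A_ann = Q_in × A_ann/A_cap.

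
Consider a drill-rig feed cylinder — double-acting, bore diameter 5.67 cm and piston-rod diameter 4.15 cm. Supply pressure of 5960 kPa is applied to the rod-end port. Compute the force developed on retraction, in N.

Rod-side annular area A_ann = π/4 × (5.67² − 4.15²) = 11.72 cm^2
On retraction the pressure acts on the annular area (bore minus rod).
F = P × A_ann

F ≈ 6990 N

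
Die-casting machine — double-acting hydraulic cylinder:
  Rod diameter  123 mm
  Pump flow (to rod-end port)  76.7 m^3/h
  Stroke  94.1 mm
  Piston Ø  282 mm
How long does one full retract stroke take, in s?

t ≈ 0.223 s

Rod-side annular area A_ann = π/4 × (282² − 123²) = 50580 mm^2
Swept volume V = A × L; t = V / Q = A·L / Q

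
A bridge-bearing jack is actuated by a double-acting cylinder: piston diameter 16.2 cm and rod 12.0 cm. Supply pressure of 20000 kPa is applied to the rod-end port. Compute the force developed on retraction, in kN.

Rod-side annular area A_ann = π/4 × (16.2² − 12.0²) = 93.02 cm^2
On retraction the pressure acts on the annular area (bore minus rod).
F = P × A_ann

F ≈ 186 kN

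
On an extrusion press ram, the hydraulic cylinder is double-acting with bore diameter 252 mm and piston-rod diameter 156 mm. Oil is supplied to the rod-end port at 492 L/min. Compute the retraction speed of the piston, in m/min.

v ≈ 16.0 m/min

Rod-side annular area A_ann = π/4 × (252² − 156²) = 30760 mm^2
Flow into the rod-end port fills the annular volume.
v = Q / A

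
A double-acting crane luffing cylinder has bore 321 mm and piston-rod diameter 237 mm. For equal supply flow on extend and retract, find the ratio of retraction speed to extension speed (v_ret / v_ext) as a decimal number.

Cap-side area A_cap = π/4 × (321 mm)² = 80930 mm^2
Rod-side annular area A_ann = π/4 × (321² − 237²) = 36810 mm^2
For equal Q, v ∝ 1/A, so v_ret/v_ext = A_cap/A_ann.

v_ret/v_ext ≈ 2.20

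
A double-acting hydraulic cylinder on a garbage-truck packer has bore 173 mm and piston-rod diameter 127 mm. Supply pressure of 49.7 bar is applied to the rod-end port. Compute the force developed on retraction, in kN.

Rod-side annular area A_ann = π/4 × (173² − 127²) = 10840 mm^2
On retraction the pressure acts on the annular area (bore minus rod).
F = P × A_ann

F ≈ 53.9 kN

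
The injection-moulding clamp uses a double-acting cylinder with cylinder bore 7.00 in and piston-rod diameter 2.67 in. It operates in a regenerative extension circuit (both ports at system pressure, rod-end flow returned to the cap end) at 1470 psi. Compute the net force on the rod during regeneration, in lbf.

With equal pressure on both faces, forces on the annular region cancel; the net push is pressure × rod cross-section.
Rod cross-section A_rod = π/4 × (2.67 in)² = 5.599 in^2
F = P × A_rod

F ≈ 8230 lbf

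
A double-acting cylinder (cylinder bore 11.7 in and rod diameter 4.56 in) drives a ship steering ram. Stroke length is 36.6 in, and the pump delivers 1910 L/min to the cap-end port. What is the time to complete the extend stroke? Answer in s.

Cap-side area A_cap = π/4 × (11.7 in)² = 107.5 in^2
Swept volume V = A × L; t = V / Q = A·L / Q

t ≈ 2.03 s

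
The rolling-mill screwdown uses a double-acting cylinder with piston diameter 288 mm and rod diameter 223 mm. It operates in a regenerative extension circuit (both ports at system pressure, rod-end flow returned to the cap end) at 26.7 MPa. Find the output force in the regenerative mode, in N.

With equal pressure on both faces, forces on the annular region cancel; the net push is pressure × rod cross-section.
Rod cross-section A_rod = π/4 × (223 mm)² = 39060 mm^2
F = P × A_rod

F ≈ 1.04e6 N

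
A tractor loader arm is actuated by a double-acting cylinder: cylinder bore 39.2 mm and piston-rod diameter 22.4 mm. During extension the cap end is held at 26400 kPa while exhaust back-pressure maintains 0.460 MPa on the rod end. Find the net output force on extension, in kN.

Cap-side area A_cap = π/4 × (39.2 mm)² = 1207 mm^2
Rod-side annular area A_ann = π/4 × (39.2² − 22.4²) = 812.8 mm^2
Net thrust = P_cap·A_cap − P_rod·A_ann = 31.86 kN − 0.3739 kN

F ≈ 31.5 kN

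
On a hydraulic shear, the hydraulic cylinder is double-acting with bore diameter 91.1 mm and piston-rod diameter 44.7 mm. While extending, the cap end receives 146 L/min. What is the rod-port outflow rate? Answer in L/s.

Cap-side area A_cap = π/4 × (91.1 mm)² = 6518 mm^2
Rod-side annular area A_ann = π/4 × (91.1² − 44.7²) = 4949 mm^2
Piston speed v = Q_in/A_cap; rod-end outflow Q_out = v × A_ann = Q_in × A_ann/A_cap.

Q_out ≈ 1.85 L/s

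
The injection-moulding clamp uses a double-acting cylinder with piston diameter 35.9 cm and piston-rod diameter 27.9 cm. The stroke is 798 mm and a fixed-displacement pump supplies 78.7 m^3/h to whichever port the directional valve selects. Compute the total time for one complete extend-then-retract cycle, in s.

t ≈ 5.16 s

Cap-side area A_cap = π/4 × (35.9 cm)² = 1012 cm^2
Rod-side annular area A_ann = π/4 × (35.9² − 27.9²) = 400.9 cm^2
t_ext = A_cap·L/Q = 3.695 s
t_ret = A_ann·L/Q = 1.463 s
t_cycle = t_ext + t_ret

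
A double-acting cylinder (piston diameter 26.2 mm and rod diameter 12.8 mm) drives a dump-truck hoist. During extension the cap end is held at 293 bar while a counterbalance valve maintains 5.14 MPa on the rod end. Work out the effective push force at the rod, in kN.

F ≈ 13.7 kN

Cap-side area A_cap = π/4 × (26.2 mm)² = 539.1 mm^2
Rod-side annular area A_ann = π/4 × (26.2² − 12.8²) = 410.4 mm^2
Net thrust = P_cap·A_cap − P_rod·A_ann = 15.80 kN − 2.110 kN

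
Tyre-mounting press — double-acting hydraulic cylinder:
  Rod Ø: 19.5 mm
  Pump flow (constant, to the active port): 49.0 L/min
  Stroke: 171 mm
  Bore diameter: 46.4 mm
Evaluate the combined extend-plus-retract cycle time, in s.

t ≈ 0.646 s

Cap-side area A_cap = π/4 × (46.4 mm)² = 1691 mm^2
Rod-side annular area A_ann = π/4 × (46.4² − 19.5²) = 1392 mm^2
t_ext = A_cap·L/Q = 0.3541 s
t_ret = A_ann·L/Q = 0.2915 s
t_cycle = t_ext + t_ret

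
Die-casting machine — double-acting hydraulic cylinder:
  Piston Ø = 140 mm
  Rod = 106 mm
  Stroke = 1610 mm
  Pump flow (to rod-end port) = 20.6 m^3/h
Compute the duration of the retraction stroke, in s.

Rod-side annular area A_ann = π/4 × (140² − 106²) = 6569 mm^2
Swept volume V = A × L; t = V / Q = A·L / Q

t ≈ 1.85 s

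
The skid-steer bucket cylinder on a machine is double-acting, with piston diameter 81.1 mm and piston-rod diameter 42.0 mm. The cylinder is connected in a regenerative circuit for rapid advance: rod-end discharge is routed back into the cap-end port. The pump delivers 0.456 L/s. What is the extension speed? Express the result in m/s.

v ≈ 0.329 m/s

In regeneration the rod-end outflow joins the pump flow into the cap end, so the net volume the pump must supply per unit advance equals the rod cross-section area.
Rod cross-section A_rod = π/4 × (42.0 mm)² = 1385 mm^2
v = Q_pump / A_rod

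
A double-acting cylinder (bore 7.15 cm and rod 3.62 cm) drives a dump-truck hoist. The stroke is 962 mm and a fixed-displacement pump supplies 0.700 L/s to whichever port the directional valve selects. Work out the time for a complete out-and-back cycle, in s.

t ≈ 9.62 s

Cap-side area A_cap = π/4 × (7.15 cm)² = 40.15 cm^2
Rod-side annular area A_ann = π/4 × (7.15² − 3.62²) = 29.86 cm^2
t_ext = A_cap·L/Q = 5.518 s
t_ret = A_ann·L/Q = 4.104 s
t_cycle = t_ext + t_ret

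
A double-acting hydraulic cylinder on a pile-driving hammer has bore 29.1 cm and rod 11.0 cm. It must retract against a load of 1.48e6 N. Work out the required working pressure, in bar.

Rod-side annular area A_ann = π/4 × (29.1² − 11.0²) = 570.0 cm^2
Retraction: pressure acts on the annular area.
P = F / A = 1.48e6 N / A

P ≈ 260 bar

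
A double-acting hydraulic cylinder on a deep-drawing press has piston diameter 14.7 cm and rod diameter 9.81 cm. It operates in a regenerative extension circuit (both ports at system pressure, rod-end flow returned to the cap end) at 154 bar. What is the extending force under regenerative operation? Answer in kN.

F ≈ 116 kN

With equal pressure on both faces, forces on the annular region cancel; the net push is pressure × rod cross-section.
Rod cross-section A_rod = π/4 × (9.81 cm)² = 75.58 cm^2
F = P × A_rod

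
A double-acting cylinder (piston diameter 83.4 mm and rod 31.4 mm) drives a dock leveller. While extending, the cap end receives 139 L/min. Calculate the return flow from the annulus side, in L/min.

Cap-side area A_cap = π/4 × (83.4 mm)² = 5463 mm^2
Rod-side annular area A_ann = π/4 × (83.4² − 31.4²) = 4689 mm^2
Piston speed v = Q_in/A_cap; rod-end outflow Q_out = v × A_ann = Q_in × A_ann/A_cap.

Q_out ≈ 119 L/min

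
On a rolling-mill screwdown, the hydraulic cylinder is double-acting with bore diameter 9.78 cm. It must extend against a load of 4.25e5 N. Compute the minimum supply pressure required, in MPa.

P ≈ 56.6 MPa

Cap-side area A_cap = π/4 × (9.78 cm)² = 75.12 cm^2
P = F / A = 4.25e5 N / A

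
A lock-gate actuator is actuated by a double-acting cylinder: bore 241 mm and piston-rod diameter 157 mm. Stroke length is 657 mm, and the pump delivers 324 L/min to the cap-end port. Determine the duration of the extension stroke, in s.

t ≈ 5.55 s

Cap-side area A_cap = π/4 × (241 mm)² = 45620 mm^2
Swept volume V = A × L; t = V / Q = A·L / Q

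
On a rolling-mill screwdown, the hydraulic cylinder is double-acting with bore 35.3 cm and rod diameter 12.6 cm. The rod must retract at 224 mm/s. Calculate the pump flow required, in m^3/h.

Q ≈ 68.9 m^3/h

Rod-side annular area A_ann = π/4 × (35.3² − 12.6²) = 854.0 cm^2
Q = A × v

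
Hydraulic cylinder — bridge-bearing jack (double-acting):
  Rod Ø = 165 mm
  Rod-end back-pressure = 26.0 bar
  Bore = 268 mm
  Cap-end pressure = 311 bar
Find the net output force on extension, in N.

F ≈ 1.66e6 N

Cap-side area A_cap = π/4 × (268 mm)² = 56410 mm^2
Rod-side annular area A_ann = π/4 × (268² − 165²) = 35030 mm^2
Net thrust = P_cap·A_cap − P_rod·A_ann = 1.754e6 N − 91070 N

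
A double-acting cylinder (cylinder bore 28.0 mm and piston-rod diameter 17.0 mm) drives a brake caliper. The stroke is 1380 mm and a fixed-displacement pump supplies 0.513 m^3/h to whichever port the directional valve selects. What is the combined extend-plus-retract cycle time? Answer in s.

t ≈ 9.73 s

Cap-side area A_cap = π/4 × (28.0 mm)² = 615.8 mm^2
Rod-side annular area A_ann = π/4 × (28.0² − 17.0²) = 388.8 mm^2
t_ext = A_cap·L/Q = 5.963 s
t_ret = A_ann·L/Q = 3.765 s
t_cycle = t_ext + t_ret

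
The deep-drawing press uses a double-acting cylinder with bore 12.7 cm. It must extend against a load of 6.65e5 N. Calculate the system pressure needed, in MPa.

P ≈ 52.5 MPa

Cap-side area A_cap = π/4 × (12.7 cm)² = 126.7 cm^2
P = F / A = 6.65e5 N / A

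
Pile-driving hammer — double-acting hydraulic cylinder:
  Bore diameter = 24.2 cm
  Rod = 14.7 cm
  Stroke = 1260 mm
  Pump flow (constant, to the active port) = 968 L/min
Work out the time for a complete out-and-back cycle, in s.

t ≈ 5.86 s

Cap-side area A_cap = π/4 × (24.2 cm)² = 460.0 cm^2
Rod-side annular area A_ann = π/4 × (24.2² − 14.7²) = 290.2 cm^2
t_ext = A_cap·L/Q = 3.592 s
t_ret = A_ann·L/Q = 2.267 s
t_cycle = t_ext + t_ret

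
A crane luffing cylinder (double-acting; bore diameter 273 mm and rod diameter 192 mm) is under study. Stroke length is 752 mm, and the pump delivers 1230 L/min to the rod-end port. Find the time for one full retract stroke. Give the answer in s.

t ≈ 1.09 s

Rod-side annular area A_ann = π/4 × (273² − 192²) = 29580 mm^2
Swept volume V = A × L; t = V / Q = A·L / Q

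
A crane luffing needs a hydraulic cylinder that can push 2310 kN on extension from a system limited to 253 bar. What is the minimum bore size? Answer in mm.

Extension force acts on the full piston face: F = P × (π/4)D².
D = √(4F / (πP)) = √(4 × 2310 kN / (π × 253 bar))

D ≈ 341 mm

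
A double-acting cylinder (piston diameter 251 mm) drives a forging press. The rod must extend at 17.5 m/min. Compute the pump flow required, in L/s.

Q ≈ 14.4 L/s

Cap-side area A_cap = π/4 × (251 mm)² = 49480 mm^2
Q = A × v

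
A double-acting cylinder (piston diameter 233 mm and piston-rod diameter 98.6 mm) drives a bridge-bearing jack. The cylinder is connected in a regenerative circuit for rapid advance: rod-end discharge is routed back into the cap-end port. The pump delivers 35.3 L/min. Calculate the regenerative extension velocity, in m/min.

v ≈ 4.62 m/min

In regeneration the rod-end outflow joins the pump flow into the cap end, so the net volume the pump must supply per unit advance equals the rod cross-section area.
Rod cross-section A_rod = π/4 × (98.6 mm)² = 7636 mm^2
v = Q_pump / A_rod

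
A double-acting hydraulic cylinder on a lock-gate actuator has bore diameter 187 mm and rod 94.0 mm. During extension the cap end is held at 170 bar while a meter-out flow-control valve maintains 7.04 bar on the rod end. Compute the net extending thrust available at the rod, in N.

Cap-side area A_cap = π/4 × (187 mm)² = 27460 mm^2
Rod-side annular area A_ann = π/4 × (187² − 94.0²) = 20520 mm^2
Net thrust = P_cap·A_cap − P_rod·A_ann = 4.669e5 N − 14450 N

F ≈ 4.52e5 N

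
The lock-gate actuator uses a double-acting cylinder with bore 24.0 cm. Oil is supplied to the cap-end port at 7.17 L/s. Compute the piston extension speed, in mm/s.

Cap-side area A_cap = π/4 × (24.0 cm)² = 452.4 cm^2
v = Q / A

v ≈ 158 mm/s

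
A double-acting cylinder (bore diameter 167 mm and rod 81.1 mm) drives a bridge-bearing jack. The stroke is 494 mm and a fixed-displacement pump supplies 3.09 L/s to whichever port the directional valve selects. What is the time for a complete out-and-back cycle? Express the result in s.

Cap-side area A_cap = π/4 × (167 mm)² = 21900 mm^2
Rod-side annular area A_ann = π/4 × (167² − 81.1²) = 16740 mm^2
t_ext = A_cap·L/Q = 3.502 s
t_ret = A_ann·L/Q = 2.676 s
t_cycle = t_ext + t_ret

t ≈ 6.18 s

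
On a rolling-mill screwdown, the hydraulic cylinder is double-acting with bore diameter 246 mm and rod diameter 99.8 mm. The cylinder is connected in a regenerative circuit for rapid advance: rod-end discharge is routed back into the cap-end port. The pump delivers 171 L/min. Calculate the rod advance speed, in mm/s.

In regeneration the rod-end outflow joins the pump flow into the cap end, so the net volume the pump must supply per unit advance equals the rod cross-section area.
Rod cross-section A_rod = π/4 × (99.8 mm)² = 7823 mm^2
v = Q_pump / A_rod

v ≈ 364 mm/s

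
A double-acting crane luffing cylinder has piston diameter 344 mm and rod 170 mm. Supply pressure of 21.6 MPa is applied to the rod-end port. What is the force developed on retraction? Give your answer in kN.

Rod-side annular area A_ann = π/4 × (344² − 170²) = 70240 mm^2
On retraction the pressure acts on the annular area (bore minus rod).
F = P × A_ann

F ≈ 1520 kN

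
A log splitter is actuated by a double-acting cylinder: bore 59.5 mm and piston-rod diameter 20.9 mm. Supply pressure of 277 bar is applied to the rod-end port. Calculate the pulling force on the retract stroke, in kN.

F ≈ 67.5 kN

Rod-side annular area A_ann = π/4 × (59.5² − 20.9²) = 2437 mm^2
On retraction the pressure acts on the annular area (bore minus rod).
F = P × A_ann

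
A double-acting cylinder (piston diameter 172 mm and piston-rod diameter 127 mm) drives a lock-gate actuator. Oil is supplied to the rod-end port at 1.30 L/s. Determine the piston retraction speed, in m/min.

v ≈ 7.38 m/min

Rod-side annular area A_ann = π/4 × (172² − 127²) = 10570 mm^2
Flow into the rod-end port fills the annular volume.
v = Q / A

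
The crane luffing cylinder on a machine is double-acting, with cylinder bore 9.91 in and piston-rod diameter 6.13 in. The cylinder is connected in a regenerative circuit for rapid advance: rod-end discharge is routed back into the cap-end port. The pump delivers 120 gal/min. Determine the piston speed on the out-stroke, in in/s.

v ≈ 15.7 in/s

In regeneration the rod-end outflow joins the pump flow into the cap end, so the net volume the pump must supply per unit advance equals the rod cross-section area.
Rod cross-section A_rod = π/4 × (6.13 in)² = 29.51 in^2
v = Q_pump / A_rod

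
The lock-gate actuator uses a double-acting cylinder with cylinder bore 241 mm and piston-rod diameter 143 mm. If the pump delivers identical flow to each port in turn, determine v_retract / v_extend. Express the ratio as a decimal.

v_ret/v_ext ≈ 1.54

Cap-side area A_cap = π/4 × (241 mm)² = 45620 mm^2
Rod-side annular area A_ann = π/4 × (241² − 143²) = 29560 mm^2
For equal Q, v ∝ 1/A, so v_ret/v_ext = A_cap/A_ann.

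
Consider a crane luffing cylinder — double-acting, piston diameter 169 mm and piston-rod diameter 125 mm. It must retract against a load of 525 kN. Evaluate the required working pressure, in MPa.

P ≈ 51.7 MPa

Rod-side annular area A_ann = π/4 × (169² − 125²) = 10160 mm^2
Retraction: pressure acts on the annular area.
P = F / A = 525 kN / A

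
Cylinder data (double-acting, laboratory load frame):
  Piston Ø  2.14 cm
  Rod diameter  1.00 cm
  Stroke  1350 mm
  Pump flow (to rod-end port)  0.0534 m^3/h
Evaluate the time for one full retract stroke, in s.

Rod-side annular area A_ann = π/4 × (2.14² − 1.00²) = 2.811 cm^2
Swept volume V = A × L; t = V / Q = A·L / Q

t ≈ 25.6 s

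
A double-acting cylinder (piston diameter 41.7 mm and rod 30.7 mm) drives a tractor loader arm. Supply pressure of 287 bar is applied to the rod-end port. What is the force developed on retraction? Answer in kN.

F ≈ 18.0 kN

Rod-side annular area A_ann = π/4 × (41.7² − 30.7²) = 625.5 mm^2
On retraction the pressure acts on the annular area (bore minus rod).
F = P × A_ann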